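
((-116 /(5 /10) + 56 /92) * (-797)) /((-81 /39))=-18380414/207 = -88794.27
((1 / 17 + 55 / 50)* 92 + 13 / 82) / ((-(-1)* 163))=744189/1136110 = 0.66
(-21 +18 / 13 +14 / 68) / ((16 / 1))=-8579/7072 = -1.21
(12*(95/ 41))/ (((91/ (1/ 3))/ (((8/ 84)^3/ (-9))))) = -3040/310975119 = 0.00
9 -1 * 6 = 3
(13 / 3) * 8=104/3 = 34.67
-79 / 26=-3.04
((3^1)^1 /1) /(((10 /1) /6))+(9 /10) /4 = 81/40 = 2.02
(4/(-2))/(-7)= 2/7 = 0.29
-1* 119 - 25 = -144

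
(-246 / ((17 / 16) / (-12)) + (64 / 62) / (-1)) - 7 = 1459959/527 = 2770.32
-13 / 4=-3.25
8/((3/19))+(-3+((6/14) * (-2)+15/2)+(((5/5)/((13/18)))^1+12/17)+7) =588479/9282 = 63.40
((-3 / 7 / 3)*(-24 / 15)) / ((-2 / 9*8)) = -9/70 = -0.13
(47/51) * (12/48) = 0.23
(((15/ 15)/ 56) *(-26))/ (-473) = 13/13244 = 0.00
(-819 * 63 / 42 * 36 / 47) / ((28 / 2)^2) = -3159/658 = -4.80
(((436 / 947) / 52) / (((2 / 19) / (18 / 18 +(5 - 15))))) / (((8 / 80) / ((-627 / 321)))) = 19477755/1317277 = 14.79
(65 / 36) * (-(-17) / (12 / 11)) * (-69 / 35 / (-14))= 55913/14112 = 3.96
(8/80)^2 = 1/100 = 0.01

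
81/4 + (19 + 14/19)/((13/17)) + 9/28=80193/1729 = 46.38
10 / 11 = 0.91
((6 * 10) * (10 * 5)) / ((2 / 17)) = 25500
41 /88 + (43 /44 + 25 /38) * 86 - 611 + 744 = 458279/1672 = 274.09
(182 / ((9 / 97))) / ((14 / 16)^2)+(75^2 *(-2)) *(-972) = 689066408/63 = 10937562.03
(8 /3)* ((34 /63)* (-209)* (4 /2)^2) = -227392/189 = -1203.13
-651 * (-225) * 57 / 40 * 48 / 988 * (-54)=-7118685/13 = -547591.15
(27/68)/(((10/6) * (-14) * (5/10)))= -81/2380 = -0.03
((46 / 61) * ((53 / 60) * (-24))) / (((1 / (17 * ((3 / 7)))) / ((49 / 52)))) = -435183/3965 = -109.76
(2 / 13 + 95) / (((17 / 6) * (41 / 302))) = 2241444/9061 = 247.37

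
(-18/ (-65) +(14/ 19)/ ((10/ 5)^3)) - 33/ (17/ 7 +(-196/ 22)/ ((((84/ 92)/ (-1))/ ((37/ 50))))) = -52490978/17204785 = -3.05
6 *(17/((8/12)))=153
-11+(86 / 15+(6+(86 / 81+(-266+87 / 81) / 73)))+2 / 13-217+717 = 191526718/384345 = 498.32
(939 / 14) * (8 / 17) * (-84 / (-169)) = 45072/2873 = 15.69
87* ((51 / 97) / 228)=1479/7372 = 0.20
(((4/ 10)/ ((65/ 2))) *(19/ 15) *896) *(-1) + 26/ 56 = -1843313/136500 = -13.50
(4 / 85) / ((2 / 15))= 6/17 = 0.35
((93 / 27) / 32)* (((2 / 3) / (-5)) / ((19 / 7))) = -217/41040 = -0.01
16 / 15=1.07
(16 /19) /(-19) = -16/361 = -0.04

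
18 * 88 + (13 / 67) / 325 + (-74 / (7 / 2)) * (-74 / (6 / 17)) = 211646321/35175 = 6016.95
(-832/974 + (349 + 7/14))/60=339581/58440 = 5.81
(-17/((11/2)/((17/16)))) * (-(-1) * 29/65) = -8381/5720 = -1.47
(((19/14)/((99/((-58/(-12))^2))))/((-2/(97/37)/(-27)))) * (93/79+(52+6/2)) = 491338271/771672 = 636.72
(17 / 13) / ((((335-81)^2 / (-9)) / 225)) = -0.04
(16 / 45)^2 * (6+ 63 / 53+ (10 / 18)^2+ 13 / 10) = 48341632/43466625 = 1.11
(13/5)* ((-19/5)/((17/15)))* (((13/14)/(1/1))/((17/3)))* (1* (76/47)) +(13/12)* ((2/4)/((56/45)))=-57038943/30425920 = -1.87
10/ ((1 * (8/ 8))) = 10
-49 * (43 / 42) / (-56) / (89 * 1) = 43/4272 = 0.01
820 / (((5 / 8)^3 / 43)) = 3610624/25 = 144424.96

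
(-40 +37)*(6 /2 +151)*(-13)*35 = 210210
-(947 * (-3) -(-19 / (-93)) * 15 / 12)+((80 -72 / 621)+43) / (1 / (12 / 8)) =25886875/8556 = 3025.58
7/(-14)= -1/2 = -0.50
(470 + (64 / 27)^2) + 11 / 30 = 3469933/7290 = 475.99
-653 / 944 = -0.69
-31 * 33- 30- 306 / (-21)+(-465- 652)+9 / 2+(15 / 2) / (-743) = -11187032/5201 = -2150.94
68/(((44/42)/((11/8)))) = 357/4 = 89.25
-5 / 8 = -0.62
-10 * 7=-70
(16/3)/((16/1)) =1/3 = 0.33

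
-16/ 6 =-8/3 = -2.67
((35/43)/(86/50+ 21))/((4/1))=875/97696 = 0.01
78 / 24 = 13/4 = 3.25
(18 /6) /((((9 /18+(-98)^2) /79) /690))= 109020/6403 = 17.03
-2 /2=-1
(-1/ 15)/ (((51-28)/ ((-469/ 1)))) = 469/345 = 1.36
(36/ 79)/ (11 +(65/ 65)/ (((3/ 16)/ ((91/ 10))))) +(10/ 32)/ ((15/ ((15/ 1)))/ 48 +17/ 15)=5440605/19541519 = 0.28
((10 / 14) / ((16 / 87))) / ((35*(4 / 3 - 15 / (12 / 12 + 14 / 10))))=-261/11564 = -0.02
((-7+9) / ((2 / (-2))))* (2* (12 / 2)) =-24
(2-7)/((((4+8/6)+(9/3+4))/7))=-105/37 = -2.84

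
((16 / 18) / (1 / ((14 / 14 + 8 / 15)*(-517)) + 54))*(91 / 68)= 2164162/98241147 = 0.02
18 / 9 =2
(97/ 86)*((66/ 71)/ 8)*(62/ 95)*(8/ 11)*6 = 108252/290035 = 0.37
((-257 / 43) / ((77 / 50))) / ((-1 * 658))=6425/1089319 = 0.01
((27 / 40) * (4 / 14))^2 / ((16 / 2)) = 729/156800 = 0.00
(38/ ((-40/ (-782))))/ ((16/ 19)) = 141151/160 = 882.19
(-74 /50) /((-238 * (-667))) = -37/3968650 = 0.00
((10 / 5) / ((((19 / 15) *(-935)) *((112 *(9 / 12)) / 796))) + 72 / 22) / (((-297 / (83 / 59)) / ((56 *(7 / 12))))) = -94119676/186777657 = -0.50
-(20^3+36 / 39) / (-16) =26003/52 = 500.06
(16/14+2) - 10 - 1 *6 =-12.86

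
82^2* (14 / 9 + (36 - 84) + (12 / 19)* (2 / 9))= -53240632/171 = -311348.73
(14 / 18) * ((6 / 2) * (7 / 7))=7/3 = 2.33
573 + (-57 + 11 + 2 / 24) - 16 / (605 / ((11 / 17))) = 5913683/11220 = 527.07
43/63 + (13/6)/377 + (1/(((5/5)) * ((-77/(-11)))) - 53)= -190625/3654 = -52.17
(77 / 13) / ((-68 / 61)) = -4697/884 = -5.31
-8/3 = -2.67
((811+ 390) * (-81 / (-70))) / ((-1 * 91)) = -97281/6370 = -15.27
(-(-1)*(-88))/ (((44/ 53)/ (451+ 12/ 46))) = -47833.65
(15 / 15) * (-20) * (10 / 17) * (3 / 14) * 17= -300/7 = -42.86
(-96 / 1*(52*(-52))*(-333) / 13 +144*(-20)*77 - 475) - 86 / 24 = -82458991/12 = -6871582.58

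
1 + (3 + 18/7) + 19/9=547/63 = 8.68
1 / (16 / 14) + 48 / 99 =359/264 = 1.36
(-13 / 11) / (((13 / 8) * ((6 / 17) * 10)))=-34/165 = -0.21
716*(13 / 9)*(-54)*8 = -446784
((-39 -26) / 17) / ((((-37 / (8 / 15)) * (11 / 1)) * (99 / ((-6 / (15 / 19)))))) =-3952/10274715 = 0.00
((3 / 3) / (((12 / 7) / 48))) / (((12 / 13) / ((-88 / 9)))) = -8008/27 = -296.59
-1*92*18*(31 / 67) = -51336/67 = -766.21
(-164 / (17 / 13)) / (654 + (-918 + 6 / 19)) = 20254/42585 = 0.48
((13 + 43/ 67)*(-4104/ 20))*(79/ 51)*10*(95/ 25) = -938389176/5695 = -164774.22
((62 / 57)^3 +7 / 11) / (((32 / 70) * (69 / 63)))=959899955/249887088 = 3.84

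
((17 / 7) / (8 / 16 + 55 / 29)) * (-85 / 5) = -16762/973 = -17.23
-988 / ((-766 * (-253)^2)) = 494/24515447 = 0.00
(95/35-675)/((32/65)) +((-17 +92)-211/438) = -31667171/24528 = -1291.06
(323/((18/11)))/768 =3553/13824 = 0.26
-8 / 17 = -0.47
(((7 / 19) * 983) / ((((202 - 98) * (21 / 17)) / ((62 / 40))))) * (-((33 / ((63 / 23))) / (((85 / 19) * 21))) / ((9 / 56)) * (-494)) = 146483711/85050 = 1722.32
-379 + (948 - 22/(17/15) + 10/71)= 663523/1207 = 549.73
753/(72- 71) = 753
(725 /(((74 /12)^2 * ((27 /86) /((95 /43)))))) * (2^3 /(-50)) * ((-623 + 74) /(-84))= -140.29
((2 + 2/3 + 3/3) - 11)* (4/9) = -88/27 = -3.26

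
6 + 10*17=176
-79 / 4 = -19.75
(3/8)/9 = 1/24 = 0.04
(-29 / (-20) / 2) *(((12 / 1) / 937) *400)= 3.71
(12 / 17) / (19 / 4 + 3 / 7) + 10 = 10.14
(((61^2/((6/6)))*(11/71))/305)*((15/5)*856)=1723128/355 = 4853.88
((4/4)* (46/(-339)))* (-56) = 2576/339 = 7.60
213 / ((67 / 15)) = 3195/67 = 47.69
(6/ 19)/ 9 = 2/57 = 0.04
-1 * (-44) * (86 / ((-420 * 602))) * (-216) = 792/245 = 3.23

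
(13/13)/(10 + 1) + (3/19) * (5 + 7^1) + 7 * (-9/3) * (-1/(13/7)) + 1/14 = 508369/38038 = 13.36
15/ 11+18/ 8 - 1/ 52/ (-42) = 86825/24024 = 3.61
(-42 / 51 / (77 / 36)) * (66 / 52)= -0.49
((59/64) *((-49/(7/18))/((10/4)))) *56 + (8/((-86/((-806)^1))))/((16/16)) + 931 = -686247/430 = -1595.92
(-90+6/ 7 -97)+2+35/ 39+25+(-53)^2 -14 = 719834/273 = 2636.75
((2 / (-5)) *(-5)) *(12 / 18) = 4/3 = 1.33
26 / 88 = 13/44 = 0.30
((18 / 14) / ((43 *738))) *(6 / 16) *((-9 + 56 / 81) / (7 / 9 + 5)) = -673/30803136 = 0.00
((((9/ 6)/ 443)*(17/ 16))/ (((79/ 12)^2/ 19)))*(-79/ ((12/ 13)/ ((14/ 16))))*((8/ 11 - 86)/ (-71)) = -124067853/874645024 = -0.14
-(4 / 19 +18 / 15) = -1.41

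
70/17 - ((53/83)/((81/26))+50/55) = 3776114/1257201 = 3.00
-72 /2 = -36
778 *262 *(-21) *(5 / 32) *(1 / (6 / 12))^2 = -5350695/2 = -2675347.50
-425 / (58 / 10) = -2125/29 = -73.28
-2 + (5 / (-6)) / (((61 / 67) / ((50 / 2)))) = -24.88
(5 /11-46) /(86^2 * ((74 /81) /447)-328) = 18139707/124614512 = 0.15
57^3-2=185191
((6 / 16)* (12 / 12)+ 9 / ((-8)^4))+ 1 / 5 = 11821/20480 = 0.58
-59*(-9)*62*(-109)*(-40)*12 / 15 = 114831936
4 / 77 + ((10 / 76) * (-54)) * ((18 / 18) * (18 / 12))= -31033/2926 = -10.61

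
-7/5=-1.40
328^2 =107584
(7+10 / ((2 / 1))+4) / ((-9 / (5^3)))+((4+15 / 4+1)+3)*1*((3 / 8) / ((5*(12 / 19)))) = -1271963/5760 = -220.83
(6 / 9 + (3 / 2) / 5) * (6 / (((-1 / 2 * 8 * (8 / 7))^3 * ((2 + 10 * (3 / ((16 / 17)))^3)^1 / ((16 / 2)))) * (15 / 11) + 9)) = -109417/99932865 = 0.00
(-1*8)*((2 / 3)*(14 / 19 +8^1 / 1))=-2656/57 = -46.60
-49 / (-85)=49/85 = 0.58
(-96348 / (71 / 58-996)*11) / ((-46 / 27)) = -829845324/1327031 = -625.34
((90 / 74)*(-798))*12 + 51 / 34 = -861729/74 = -11644.99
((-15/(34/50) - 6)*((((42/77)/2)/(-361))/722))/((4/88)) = 1431/2215457 = 0.00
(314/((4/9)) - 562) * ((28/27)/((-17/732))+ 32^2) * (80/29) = 101891200/261 = 390387.74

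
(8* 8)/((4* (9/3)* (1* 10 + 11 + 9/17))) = 136/549 = 0.25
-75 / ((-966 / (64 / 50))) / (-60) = -4/2415 = 0.00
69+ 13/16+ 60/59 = 66863/944 = 70.83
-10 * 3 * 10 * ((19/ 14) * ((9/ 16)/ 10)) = -2565/112 = -22.90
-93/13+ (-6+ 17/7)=-976/91 = -10.73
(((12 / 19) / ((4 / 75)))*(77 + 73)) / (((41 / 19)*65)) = 6750/533 = 12.66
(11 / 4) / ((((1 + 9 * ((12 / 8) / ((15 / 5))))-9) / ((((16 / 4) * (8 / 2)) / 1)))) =-88/7 = -12.57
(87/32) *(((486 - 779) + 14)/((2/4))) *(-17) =412641/16 = 25790.06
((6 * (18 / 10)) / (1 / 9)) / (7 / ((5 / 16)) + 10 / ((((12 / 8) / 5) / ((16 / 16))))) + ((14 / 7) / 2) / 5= 4063/2090 = 1.94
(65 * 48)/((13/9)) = 2160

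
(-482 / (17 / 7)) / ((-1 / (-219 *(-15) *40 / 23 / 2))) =221671800/391 = 566935.55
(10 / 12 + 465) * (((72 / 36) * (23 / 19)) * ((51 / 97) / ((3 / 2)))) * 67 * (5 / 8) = 366103075/22116 = 16553.77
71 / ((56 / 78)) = 2769/28 = 98.89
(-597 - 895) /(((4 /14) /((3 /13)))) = -15666/13 = -1205.08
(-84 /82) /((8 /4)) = -0.51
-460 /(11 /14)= -6440/11 = -585.45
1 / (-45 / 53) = -53/45 = -1.18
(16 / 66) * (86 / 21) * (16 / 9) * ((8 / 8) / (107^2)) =11008/71407413 = 0.00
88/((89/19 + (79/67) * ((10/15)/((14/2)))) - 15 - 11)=-2352504/566833 = -4.15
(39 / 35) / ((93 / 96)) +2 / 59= 75802/64015 = 1.18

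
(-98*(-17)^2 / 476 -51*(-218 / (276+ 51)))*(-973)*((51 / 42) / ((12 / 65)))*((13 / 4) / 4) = 33944495/256 = 132595.68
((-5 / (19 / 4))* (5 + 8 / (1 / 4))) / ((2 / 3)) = -1110/19 = -58.42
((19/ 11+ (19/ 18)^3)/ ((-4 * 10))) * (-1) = 186257/2566080 = 0.07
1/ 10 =0.10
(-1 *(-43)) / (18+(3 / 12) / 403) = 69316/29017 = 2.39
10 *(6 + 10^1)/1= 160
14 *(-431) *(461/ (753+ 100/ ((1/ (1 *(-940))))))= 397382/13321 = 29.83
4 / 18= 2/9 = 0.22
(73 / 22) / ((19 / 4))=146/209 = 0.70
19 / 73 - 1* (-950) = 69369/73 = 950.26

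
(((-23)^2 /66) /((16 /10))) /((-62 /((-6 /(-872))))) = -2645/4757632 = 0.00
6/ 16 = 3/8 = 0.38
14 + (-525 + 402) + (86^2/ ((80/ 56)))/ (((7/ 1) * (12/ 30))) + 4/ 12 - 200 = 4621/3 = 1540.33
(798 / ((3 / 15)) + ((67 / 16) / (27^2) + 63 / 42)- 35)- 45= 45623803/11664 = 3911.51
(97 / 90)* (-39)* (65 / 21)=-16393/126 = -130.10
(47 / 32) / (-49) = -0.03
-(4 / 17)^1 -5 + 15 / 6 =-93/34 = -2.74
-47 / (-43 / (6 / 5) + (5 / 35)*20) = 1974/1385 = 1.43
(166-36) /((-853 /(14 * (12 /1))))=-21840/853 = -25.60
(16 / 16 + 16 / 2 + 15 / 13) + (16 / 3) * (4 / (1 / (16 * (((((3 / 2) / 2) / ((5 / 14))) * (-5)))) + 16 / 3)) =164732/11635 = 14.16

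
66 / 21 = 3.14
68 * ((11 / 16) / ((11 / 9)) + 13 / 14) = 2839/28 = 101.39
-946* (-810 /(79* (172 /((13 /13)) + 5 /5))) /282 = 127710/642349 = 0.20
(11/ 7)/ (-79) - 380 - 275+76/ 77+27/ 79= -3976403/6083 = -653.69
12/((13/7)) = 6.46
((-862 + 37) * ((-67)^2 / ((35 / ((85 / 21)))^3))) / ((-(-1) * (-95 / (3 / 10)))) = 242599027/13411986 = 18.09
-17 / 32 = -0.53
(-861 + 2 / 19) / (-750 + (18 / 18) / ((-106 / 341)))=1733842/1516979 = 1.14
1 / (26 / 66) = 33/13 = 2.54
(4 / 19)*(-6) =-24/19 = -1.26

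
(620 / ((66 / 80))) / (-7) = -24800/231 = -107.36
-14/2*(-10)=70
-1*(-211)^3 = 9393931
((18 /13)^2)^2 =104976/28561 = 3.68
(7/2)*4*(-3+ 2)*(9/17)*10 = -1260/17 = -74.12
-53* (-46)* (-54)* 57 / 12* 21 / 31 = -13132287/31 = -423622.16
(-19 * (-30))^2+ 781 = 325681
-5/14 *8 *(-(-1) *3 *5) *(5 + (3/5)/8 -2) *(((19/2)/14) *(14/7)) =-35055/196 = -178.85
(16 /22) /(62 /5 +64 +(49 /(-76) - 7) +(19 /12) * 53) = 4560/957253 = 0.00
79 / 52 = 1.52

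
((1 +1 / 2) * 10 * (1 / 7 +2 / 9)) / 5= 23/21 = 1.10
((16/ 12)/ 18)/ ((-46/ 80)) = -80/621 = -0.13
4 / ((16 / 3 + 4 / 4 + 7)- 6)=6/11 = 0.55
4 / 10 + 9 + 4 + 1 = 72/5 = 14.40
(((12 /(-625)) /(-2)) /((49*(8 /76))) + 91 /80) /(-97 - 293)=-558287/191100000 = 0.00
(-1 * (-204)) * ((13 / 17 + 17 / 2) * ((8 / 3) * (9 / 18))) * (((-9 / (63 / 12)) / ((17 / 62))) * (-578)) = 9106560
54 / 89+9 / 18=197/178 = 1.11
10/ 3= 3.33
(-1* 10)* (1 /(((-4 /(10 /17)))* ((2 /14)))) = 175/17 = 10.29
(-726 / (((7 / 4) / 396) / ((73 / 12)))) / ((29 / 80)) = -559658880/203 = -2756940.30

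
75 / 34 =2.21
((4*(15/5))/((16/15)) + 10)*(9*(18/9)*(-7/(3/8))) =-7140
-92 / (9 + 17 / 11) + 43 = 994/29 = 34.28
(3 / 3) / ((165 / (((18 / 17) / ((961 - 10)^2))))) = 2/281871645 = 0.00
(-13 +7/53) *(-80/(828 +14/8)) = 218240/175907 = 1.24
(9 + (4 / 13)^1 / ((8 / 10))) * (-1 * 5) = -610/13 = -46.92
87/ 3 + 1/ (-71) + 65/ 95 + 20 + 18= 91287/1349 = 67.67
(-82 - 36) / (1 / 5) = -590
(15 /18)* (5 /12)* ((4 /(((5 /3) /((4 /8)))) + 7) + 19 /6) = 1705/432 = 3.95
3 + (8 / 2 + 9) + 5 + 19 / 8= 187/8 = 23.38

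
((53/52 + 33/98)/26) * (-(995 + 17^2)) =-1109055/16562 = -66.96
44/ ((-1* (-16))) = 11/4 = 2.75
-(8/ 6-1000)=2996/3 = 998.67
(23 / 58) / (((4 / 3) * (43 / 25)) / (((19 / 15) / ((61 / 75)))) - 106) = -163875/43195964 = 0.00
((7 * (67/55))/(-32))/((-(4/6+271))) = 1407/1434400 = 0.00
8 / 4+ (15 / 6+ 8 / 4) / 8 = 41/16 = 2.56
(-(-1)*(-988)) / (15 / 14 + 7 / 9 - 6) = 124488/523 = 238.03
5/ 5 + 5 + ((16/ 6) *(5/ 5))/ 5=98/15 = 6.53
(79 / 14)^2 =6241/196 = 31.84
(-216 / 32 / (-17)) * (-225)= -6075/68 = -89.34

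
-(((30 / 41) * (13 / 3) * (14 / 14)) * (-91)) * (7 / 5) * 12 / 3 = 66248/41 = 1615.80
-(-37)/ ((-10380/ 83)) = -3071/10380 = -0.30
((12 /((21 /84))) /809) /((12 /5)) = 20/809 = 0.02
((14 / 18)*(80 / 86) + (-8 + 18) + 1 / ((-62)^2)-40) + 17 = -18262457/1487628 = -12.28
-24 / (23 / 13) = -312/23 = -13.57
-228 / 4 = -57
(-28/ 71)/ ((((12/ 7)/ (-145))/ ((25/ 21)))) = 25375/639 = 39.71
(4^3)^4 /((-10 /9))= -75497472/5 = -15099494.40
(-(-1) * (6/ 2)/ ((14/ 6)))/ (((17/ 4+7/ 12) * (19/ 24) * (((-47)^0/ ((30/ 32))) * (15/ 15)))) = 1215/3857 = 0.32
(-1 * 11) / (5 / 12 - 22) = 132/259 = 0.51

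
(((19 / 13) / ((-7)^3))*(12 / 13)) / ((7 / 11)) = -2508/405769 = -0.01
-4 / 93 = -0.04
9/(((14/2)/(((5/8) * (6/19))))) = 135/532 = 0.25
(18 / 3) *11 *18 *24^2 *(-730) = -499530240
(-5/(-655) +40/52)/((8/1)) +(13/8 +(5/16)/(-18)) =836117/490464 = 1.70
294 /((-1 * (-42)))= 7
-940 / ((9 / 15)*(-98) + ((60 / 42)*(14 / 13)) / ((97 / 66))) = 16.28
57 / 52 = 1.10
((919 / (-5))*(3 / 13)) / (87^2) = -919/163995 = -0.01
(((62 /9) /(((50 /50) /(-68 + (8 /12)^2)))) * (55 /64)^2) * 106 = -94431425/2592 = -36431.88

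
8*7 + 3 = 59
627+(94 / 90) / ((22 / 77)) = 56759/90 = 630.66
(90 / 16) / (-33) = -15/88 = -0.17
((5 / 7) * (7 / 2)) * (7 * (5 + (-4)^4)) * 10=45675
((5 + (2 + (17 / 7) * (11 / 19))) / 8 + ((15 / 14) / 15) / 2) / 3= 289/798 = 0.36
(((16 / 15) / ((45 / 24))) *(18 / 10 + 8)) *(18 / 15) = 12544/1875 = 6.69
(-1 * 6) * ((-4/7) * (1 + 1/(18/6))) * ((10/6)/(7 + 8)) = 32/63 = 0.51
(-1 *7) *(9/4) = -63/4 = -15.75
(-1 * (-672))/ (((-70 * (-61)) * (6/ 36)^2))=1728/305 = 5.67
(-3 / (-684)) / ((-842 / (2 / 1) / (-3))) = 1/31996 = 0.00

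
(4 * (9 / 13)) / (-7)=-36/91 = -0.40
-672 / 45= -224/15 = -14.93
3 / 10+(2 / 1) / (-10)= 1/10 = 0.10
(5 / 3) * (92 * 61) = 28060/3 = 9353.33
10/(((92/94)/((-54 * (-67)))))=850230/23 = 36966.52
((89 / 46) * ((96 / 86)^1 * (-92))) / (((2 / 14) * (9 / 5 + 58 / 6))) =-224280/1849 = -121.30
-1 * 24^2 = -576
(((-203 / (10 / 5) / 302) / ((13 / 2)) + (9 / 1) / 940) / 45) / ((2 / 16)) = -155486/20758725 = -0.01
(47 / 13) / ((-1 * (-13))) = 47/169 = 0.28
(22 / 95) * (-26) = -572/95 = -6.02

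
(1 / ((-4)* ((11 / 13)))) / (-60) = 13/2640 = 0.00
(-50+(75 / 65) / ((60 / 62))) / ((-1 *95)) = 1269/2470 = 0.51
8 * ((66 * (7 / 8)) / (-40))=-231/20 = -11.55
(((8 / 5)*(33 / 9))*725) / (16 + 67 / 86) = 1097360/4329 = 253.49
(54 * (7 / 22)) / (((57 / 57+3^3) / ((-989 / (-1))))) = 26703/44 = 606.89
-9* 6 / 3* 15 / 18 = -15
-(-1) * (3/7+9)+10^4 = 70066/7 = 10009.43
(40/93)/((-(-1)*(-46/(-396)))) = 2640/713 = 3.70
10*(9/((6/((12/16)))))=45/4 = 11.25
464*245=113680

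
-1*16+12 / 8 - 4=-37/2 = -18.50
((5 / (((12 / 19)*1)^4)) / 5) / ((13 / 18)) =130321/14976 = 8.70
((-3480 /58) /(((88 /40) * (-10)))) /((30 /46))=46/11 = 4.18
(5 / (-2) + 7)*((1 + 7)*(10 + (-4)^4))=9576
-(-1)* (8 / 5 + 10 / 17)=186/85 = 2.19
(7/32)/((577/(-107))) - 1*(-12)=11.96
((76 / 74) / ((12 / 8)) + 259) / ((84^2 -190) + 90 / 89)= 2565425/67839204 = 0.04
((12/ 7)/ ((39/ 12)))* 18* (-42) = -5184/13 = -398.77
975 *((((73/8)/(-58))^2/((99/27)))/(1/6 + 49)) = 9352395/69863552 = 0.13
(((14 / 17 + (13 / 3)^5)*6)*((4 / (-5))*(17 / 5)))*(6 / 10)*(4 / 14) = -101046128/23625 = -4277.08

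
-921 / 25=-36.84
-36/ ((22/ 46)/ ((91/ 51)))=-134.31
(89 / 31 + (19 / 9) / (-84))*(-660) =-3668225/1953 = -1878.25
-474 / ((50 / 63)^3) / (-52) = 59261139/3250000 = 18.23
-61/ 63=-0.97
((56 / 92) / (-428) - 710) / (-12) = 3494627/59064 = 59.17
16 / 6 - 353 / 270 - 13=-3143/270 = -11.64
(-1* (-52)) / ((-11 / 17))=-884/11 = -80.36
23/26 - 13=-12.12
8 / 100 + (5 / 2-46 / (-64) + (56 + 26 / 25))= 48271/800 = 60.34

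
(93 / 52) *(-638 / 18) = -63.39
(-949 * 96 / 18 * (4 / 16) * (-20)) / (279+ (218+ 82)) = 75920/1737 = 43.71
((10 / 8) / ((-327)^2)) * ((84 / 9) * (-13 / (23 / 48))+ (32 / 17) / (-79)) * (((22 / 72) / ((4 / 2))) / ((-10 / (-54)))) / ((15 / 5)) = -298771/366992209 = 0.00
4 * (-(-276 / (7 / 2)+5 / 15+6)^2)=-9278116/441 = -21038.81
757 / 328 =2.31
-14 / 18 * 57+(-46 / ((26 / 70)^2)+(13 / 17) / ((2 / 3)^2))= -12964517/34476 = -376.04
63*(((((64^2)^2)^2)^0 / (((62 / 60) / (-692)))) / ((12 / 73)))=-7956270/31 = -256653.87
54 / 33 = 18/11 = 1.64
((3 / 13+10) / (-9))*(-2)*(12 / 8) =133/39 = 3.41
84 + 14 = 98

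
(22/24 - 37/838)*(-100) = -109675/1257 = -87.25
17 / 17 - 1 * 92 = -91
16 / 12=4/3 = 1.33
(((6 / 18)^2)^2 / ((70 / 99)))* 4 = 22/315 = 0.07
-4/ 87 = -0.05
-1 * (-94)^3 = 830584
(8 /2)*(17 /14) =4.86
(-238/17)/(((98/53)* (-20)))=53/140 = 0.38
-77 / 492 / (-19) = 77/9348 = 0.01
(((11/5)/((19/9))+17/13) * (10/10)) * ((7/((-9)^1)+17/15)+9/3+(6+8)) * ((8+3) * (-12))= -99724328/18525 = -5383.23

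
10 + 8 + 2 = 20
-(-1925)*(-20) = -38500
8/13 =0.62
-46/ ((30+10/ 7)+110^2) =-161/42460 = 0.00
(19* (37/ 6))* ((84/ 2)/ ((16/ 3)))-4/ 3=44225/48 = 921.35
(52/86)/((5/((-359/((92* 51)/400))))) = -186680/50439 = -3.70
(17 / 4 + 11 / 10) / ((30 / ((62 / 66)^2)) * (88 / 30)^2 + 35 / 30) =308481/16933702 = 0.02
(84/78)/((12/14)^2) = 343/234 = 1.47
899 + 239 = 1138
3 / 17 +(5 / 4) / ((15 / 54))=159/34 = 4.68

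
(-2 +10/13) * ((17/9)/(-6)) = 136/351 = 0.39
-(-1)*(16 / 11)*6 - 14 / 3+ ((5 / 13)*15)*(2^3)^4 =10139342/429 = 23634.83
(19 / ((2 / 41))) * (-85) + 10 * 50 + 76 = -65063/2 = -32531.50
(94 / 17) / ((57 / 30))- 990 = -318830/323 = -987.09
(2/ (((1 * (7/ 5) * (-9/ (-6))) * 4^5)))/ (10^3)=1/1075200 = 0.00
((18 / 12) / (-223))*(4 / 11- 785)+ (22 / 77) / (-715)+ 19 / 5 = 20262897/2232230 = 9.08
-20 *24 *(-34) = 16320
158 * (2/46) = 158/23 = 6.87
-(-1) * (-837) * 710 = -594270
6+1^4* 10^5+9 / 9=100007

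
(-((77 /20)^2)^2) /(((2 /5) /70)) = -246071287/6400 = -38448.64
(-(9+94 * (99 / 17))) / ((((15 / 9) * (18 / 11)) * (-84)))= 11561/4760 = 2.43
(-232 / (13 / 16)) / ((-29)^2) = -128/377 = -0.34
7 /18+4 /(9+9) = 11/18 = 0.61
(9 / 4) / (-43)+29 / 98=2053/8428 = 0.24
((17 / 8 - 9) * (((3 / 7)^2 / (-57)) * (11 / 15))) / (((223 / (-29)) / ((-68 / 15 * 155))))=1849243/1245678 = 1.48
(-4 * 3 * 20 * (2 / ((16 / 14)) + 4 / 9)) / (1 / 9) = -4740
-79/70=-1.13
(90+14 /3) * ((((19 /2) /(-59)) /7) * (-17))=45866/1239 = 37.02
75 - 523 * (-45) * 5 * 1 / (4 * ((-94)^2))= 2768475/35344 = 78.33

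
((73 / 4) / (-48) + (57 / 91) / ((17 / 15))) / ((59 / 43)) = 2202847/17524416 = 0.13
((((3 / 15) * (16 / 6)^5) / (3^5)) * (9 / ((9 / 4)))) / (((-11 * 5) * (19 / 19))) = -131072/16238475 = -0.01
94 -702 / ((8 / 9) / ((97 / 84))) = -91613/112 = -817.97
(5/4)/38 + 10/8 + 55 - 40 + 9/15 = 12831/760 = 16.88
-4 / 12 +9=26/3 = 8.67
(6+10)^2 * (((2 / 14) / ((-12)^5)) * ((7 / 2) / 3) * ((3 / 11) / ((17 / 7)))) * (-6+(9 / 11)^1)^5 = 17332693/240932296 = 0.07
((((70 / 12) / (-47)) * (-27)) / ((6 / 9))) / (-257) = -945/48316 = -0.02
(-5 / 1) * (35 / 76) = -175/76 = -2.30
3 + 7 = 10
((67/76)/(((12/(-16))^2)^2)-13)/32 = -15719/49248 = -0.32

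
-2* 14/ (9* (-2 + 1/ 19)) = 532/333 = 1.60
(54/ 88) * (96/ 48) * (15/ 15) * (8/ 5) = 1.96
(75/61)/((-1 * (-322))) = 75/19642 = 0.00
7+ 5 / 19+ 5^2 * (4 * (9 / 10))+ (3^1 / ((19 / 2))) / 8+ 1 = 7471/76 = 98.30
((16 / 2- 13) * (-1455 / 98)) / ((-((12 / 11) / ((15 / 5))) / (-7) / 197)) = 15764925/56 = 281516.52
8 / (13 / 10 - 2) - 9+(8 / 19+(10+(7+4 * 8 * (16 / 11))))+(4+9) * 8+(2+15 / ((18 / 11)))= 1393109/8778 = 158.70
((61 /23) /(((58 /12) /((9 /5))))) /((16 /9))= 14823/26680 = 0.56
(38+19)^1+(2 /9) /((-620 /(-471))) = 53167/930 = 57.17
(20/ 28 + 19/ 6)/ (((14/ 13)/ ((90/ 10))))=6357/196 = 32.43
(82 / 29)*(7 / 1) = 574/29 = 19.79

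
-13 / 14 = -0.93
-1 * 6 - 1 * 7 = -13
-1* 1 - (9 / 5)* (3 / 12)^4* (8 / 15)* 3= -809/800 = -1.01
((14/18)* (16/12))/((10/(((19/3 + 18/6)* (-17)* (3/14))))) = -476/135 = -3.53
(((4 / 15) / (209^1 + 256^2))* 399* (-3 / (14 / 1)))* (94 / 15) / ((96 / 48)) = -1786/1643625 = 0.00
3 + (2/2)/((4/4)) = 4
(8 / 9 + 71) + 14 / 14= 656/9 = 72.89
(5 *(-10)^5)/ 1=-500000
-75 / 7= -10.71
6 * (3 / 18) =1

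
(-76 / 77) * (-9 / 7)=684/539 = 1.27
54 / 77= 0.70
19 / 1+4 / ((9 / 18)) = 27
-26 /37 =-0.70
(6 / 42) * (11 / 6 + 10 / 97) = 161/582 = 0.28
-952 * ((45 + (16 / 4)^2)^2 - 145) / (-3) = 1134784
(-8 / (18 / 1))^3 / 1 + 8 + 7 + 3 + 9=19619/729 = 26.91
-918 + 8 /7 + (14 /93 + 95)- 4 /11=-5886845/7161 = -822.07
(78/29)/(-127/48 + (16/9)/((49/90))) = 183456/42253 = 4.34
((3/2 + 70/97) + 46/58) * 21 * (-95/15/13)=-2255813/73138 = -30.84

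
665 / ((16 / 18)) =5985/8 = 748.12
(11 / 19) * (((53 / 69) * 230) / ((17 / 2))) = 11660/969 = 12.03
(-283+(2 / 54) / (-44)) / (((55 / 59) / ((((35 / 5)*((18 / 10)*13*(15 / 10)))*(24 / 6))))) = -298361.10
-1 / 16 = -0.06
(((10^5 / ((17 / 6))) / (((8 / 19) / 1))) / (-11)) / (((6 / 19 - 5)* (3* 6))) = 90.38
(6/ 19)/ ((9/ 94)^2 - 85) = -53016/14268601 = 0.00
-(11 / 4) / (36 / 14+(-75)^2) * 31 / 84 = -341/1890864 = 0.00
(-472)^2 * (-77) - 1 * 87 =-17154455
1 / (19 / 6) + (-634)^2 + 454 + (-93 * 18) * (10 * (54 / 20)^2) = 26635693/95 = 280375.72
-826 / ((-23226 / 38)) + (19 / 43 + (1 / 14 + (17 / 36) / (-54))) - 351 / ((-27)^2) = 63537193/46226376 = 1.37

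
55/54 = 1.02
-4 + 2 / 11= -42/11 = -3.82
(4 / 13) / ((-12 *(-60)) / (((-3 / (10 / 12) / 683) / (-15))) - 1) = 4/26636987 = 0.00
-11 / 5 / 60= -11/300 = -0.04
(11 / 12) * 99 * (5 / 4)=1815/16 = 113.44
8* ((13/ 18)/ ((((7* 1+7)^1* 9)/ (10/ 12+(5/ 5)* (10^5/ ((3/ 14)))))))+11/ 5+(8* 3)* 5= 61013212/2835 = 21521.42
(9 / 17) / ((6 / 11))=33/34 = 0.97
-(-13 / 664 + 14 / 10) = -4583/3320 = -1.38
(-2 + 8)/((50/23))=69/25 = 2.76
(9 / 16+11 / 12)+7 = 407/48 = 8.48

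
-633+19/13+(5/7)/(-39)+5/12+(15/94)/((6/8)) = -630.93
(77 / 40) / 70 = 11/400 = 0.03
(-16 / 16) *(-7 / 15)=7/15 = 0.47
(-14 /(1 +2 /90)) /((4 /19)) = -5985/92 = -65.05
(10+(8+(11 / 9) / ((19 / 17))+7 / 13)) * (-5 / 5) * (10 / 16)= -109105/8892 = -12.27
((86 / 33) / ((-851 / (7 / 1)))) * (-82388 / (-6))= -294.35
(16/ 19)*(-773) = -12368/19 = -650.95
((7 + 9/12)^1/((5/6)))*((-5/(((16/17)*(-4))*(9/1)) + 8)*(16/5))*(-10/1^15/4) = -145483/240 = -606.18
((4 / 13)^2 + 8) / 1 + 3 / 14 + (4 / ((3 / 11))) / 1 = 163081/7098 = 22.98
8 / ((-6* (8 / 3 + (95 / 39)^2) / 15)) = -30420/13081 = -2.33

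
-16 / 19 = -0.84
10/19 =0.53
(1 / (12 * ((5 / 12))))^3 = 1/125 = 0.01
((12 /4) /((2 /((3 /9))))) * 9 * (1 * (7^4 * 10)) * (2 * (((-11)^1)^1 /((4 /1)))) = -594247.50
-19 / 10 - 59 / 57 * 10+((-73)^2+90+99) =3138277/570 = 5505.75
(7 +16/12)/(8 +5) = 25/39 = 0.64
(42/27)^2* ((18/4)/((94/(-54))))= -294/47 = -6.26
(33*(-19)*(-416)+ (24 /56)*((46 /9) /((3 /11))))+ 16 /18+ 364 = 16455910/63 = 261204.92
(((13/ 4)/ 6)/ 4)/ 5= 13/480 = 0.03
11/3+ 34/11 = 223/33 = 6.76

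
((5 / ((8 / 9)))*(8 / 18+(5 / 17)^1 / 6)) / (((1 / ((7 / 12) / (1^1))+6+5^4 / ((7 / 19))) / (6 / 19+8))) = 35/2584 = 0.01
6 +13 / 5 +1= 48/5 = 9.60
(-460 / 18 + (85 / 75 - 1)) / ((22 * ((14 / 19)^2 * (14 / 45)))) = -4693/686 = -6.84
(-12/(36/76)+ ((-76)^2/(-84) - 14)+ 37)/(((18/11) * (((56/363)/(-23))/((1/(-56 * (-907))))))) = 45705209/358388352 = 0.13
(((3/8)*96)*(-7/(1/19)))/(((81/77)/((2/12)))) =-20482/27 = -758.59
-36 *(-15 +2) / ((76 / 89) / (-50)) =-520650/19 = -27402.63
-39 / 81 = -13/27 = -0.48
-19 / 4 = -4.75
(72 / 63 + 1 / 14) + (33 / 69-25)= -7505/322 = -23.31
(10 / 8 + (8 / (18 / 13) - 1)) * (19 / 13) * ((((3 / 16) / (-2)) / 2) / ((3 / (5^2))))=-103075/29952 = -3.44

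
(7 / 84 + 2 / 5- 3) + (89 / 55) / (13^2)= -279641/111540 = -2.51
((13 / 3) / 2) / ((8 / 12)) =13/4 = 3.25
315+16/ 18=2843/9 = 315.89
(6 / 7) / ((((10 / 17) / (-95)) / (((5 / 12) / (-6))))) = 1615/168 = 9.61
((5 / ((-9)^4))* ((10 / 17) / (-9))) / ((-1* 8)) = 25/4015332 = 0.00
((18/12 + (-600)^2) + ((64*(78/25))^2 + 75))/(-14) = -499935753/17500 = -28567.76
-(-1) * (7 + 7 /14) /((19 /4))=1.58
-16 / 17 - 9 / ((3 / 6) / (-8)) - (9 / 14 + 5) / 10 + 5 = 351037/2380 = 147.49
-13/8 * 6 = -39/4 = -9.75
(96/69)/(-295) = -32/6785 = 0.00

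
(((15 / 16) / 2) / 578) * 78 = 585/9248 = 0.06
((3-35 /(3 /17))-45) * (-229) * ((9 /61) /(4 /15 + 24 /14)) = 52009335/12688 = 4099.10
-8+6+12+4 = 14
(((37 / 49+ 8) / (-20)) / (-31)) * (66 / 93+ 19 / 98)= 235521/18458888 = 0.01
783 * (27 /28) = 21141/28 = 755.04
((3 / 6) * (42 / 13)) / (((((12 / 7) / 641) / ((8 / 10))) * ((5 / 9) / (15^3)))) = 38161935/13 = 2935533.46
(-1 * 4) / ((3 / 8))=-32/3 = -10.67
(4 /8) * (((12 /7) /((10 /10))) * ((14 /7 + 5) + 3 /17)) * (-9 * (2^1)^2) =-26352/119 = -221.45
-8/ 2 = -4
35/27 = 1.30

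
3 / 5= 0.60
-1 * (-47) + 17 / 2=55.50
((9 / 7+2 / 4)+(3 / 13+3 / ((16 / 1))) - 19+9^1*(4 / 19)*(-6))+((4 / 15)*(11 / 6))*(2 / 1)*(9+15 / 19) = -7715147/414960 = -18.59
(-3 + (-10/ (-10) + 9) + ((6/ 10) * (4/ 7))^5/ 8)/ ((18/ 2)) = 367684229/472696875 = 0.78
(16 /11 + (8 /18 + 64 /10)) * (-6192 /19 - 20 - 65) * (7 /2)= -112249046/9405 = -11935.04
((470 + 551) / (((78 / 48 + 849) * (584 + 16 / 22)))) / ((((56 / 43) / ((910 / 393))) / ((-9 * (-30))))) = 94171935/95563976 = 0.99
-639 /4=-159.75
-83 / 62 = -1.34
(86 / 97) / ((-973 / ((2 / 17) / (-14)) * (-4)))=-43/22462678 = 0.00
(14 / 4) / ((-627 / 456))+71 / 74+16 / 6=2639/2442 = 1.08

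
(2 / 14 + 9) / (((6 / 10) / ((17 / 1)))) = 5440/21 = 259.05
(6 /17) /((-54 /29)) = -29/153 = -0.19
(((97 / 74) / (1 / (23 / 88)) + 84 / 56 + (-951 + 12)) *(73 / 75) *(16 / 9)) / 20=-445502137/5494500 = -81.08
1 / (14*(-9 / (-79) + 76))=79/84182 = 0.00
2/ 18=1/9 = 0.11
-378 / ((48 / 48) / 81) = -30618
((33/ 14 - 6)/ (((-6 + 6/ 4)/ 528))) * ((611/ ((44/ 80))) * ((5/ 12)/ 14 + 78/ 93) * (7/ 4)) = 469804010/651 = 721665.15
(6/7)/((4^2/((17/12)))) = 17/224 = 0.08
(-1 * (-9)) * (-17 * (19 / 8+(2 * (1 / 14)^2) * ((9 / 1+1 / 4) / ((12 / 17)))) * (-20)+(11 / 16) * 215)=9006.98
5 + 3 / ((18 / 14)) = 22/3 = 7.33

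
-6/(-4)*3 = 9/2 = 4.50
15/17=0.88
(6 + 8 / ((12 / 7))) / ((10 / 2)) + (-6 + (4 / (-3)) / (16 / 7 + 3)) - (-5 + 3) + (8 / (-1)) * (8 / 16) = -1132/185 = -6.12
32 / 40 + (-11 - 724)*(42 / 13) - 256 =-170938/65 = -2629.82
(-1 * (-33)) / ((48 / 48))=33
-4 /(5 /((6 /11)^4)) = -5184/73205 = -0.07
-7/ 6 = -1.17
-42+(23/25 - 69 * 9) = -16552/25 = -662.08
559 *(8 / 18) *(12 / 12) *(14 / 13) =2408/9 = 267.56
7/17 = 0.41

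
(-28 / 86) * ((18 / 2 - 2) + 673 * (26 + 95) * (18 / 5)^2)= -369382538/1075 = -343611.66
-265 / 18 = -14.72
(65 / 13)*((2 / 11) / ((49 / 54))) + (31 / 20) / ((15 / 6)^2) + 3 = 286334/67375 = 4.25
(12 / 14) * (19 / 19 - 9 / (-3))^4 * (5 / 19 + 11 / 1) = 328704/133 = 2471.46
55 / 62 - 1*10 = -565/62 = -9.11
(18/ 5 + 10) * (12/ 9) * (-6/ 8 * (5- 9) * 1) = 272/5 = 54.40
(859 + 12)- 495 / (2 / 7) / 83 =141121/166 = 850.13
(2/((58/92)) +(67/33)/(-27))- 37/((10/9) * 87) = 701389/258390 = 2.71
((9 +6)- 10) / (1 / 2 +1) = 10/3 = 3.33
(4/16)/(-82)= -1/328 = 0.00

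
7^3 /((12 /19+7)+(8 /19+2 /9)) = 58653/1415 = 41.45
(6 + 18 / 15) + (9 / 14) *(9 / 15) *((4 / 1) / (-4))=477/70 = 6.81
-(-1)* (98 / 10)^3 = 117649/125 = 941.19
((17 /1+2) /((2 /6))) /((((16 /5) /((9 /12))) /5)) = 4275/64 = 66.80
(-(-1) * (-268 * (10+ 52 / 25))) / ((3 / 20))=-323744/15 = -21582.93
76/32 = 19/8 = 2.38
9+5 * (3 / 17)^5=12779928/1419857 = 9.00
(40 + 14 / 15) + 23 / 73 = 45167/1095 = 41.25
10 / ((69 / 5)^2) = 250/4761 = 0.05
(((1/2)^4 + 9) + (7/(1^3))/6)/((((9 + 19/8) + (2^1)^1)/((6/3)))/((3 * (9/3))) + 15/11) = 16203/3337 = 4.86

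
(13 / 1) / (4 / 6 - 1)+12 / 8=-75/2 = -37.50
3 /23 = 0.13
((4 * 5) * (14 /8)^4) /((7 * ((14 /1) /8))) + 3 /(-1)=197/16 = 12.31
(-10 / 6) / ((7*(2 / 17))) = -85/42 = -2.02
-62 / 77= -0.81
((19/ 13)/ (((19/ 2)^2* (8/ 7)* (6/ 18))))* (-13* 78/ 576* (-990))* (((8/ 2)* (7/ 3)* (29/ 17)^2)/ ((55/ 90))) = 72321795/21964 = 3292.74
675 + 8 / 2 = 679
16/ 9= 1.78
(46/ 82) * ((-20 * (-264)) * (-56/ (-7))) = 971520/41 = 23695.61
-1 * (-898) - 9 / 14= 12563/14 = 897.36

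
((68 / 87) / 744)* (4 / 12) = 17/48546 = 0.00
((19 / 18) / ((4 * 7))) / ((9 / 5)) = 95/4536 = 0.02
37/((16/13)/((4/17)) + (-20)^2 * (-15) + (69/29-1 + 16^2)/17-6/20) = -2371330/383253667 = -0.01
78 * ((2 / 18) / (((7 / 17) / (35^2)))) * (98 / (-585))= -116620/27 = -4319.26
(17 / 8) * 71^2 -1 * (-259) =87769/8 = 10971.12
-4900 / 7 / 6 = -350/3 = -116.67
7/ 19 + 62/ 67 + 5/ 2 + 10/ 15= 34069/7638 = 4.46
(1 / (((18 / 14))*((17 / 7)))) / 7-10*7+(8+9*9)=19.05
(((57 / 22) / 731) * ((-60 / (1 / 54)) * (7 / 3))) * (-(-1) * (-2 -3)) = 133.98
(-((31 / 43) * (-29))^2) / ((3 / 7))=-5657407/5547 = -1019.90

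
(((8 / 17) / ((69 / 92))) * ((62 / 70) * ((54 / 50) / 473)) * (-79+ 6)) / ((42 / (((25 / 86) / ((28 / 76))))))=-1031928/592983545 = 0.00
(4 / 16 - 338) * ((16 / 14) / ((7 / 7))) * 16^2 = -98816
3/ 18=1/6 = 0.17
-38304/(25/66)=-2528064/25 = -101122.56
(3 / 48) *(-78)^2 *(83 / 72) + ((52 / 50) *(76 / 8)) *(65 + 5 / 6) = 522613/480 = 1088.78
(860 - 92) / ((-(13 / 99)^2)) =-7527168/169 = -44539.46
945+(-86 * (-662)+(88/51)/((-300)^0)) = 2951815/51 = 57878.73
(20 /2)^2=100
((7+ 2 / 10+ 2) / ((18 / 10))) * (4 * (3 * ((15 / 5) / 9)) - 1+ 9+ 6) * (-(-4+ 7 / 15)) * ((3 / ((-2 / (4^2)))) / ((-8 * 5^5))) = 0.31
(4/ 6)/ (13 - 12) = 2/3 = 0.67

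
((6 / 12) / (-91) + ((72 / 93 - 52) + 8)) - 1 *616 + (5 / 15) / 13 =-11157715/16926 = -659.21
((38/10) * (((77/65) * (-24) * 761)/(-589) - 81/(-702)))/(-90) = -313499/201500 = -1.56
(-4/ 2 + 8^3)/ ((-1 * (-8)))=255/4 = 63.75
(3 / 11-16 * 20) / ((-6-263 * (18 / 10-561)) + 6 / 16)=-140680/64708149 = 0.00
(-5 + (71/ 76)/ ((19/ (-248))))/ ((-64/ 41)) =254487/23104 = 11.01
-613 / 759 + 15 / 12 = 1343/3036 = 0.44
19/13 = 1.46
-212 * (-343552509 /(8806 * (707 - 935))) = -319443561/8806 = -36275.67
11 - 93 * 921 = -85642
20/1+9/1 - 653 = -624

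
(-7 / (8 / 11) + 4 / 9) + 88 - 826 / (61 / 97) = -5422609/4392 = -1234.66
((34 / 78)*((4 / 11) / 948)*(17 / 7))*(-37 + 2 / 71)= -36125/2406261 = -0.02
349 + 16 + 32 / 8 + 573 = 942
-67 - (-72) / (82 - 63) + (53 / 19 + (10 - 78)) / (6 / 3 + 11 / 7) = -38698/475 = -81.47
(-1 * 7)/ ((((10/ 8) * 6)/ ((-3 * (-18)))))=-252/5 = -50.40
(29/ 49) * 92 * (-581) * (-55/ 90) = 1217942/63 = 19332.41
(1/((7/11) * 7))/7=11/343 = 0.03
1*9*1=9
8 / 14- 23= -157/7 = -22.43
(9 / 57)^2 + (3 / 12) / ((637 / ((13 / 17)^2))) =0.03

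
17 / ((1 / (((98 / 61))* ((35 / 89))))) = 58310/5429 = 10.74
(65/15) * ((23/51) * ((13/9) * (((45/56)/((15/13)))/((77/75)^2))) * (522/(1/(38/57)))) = 915874375/1411102 = 649.05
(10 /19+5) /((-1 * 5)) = -21/19 = -1.11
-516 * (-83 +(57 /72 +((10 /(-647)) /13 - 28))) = 956635405/16822 = 56868.11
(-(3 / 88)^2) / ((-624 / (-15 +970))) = 2865/1610752 = 0.00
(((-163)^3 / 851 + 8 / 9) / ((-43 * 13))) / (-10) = -7793983/8562762 = -0.91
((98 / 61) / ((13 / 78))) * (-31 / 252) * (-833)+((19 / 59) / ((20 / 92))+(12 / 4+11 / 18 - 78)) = 296331491/323910 = 914.86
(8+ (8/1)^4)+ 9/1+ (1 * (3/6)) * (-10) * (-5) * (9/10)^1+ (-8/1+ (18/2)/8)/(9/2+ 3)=49615/12 = 4134.58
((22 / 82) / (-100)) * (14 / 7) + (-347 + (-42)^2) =2904839/2050 = 1416.99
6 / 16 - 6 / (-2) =3.38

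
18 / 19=0.95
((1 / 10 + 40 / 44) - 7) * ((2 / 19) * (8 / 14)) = -0.36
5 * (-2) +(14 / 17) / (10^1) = -843/85 = -9.92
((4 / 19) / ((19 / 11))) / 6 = 22/1083 = 0.02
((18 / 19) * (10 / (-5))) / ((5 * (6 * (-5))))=6/475 = 0.01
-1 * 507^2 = -257049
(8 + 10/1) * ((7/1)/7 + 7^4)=43236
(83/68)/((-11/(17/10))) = -0.19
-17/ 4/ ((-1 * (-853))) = -17/3412 = 0.00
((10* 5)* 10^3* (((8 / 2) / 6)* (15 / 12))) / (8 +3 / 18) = 5102.04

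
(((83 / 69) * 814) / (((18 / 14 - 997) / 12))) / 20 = -236467/400775 = -0.59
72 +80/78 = 2848/39 = 73.03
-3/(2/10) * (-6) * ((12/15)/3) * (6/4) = 36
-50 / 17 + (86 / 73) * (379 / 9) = 521248/11169 = 46.67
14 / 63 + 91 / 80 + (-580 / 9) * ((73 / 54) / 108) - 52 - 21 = -38025949/524880 = -72.45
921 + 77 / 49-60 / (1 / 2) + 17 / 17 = 5625/7 = 803.57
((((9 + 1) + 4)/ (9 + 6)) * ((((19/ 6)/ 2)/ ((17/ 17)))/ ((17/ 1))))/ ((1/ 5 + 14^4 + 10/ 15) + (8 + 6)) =133/58799226 = 0.00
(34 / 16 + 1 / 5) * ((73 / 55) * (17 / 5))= 115413/11000 = 10.49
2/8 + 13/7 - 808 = -22565/28 = -805.89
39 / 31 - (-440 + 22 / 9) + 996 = 400313/279 = 1434.81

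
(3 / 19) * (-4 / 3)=-4/19 = -0.21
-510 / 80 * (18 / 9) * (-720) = 9180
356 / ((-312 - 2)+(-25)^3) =-356/15939 = -0.02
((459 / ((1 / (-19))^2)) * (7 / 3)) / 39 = 128877/13 = 9913.62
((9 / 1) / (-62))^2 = 81/3844 = 0.02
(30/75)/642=1/1605 = 0.00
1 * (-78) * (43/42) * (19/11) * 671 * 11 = -7126691/7 = -1018098.71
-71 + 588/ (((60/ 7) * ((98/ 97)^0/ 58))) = 19539/5 = 3907.80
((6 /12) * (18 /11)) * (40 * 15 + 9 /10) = 54081/110 = 491.65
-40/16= -5/2 = -2.50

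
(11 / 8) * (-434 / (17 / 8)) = -4774/17 = -280.82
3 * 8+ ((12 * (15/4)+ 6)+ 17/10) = 767/10 = 76.70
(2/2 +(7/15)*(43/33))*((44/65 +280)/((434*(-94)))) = -3630556/328152825 = -0.01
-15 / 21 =-5/7 = -0.71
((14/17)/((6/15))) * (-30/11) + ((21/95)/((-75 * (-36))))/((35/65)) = -89772569/15988500 = -5.61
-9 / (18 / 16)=-8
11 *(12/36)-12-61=-208/3 = -69.33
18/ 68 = 9/34 = 0.26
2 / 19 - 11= -207/19 = -10.89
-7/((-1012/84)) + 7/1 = 1918/253 = 7.58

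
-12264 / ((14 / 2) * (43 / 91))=-159432/43 = -3707.72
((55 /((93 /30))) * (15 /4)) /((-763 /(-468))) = 965250/23653 = 40.81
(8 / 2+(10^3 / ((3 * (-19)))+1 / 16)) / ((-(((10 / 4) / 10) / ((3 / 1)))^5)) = 63737280/19 = 3354593.68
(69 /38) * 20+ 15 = 975/19 = 51.32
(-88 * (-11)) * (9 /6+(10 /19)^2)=1720.14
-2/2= -1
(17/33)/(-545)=-17/17985 = 0.00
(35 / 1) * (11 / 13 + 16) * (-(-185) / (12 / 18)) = 163618.27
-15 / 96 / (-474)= 5/15168 = 0.00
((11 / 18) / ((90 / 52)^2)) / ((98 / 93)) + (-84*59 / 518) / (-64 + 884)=164308691/903145950 = 0.18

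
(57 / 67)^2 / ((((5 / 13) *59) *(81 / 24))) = 37544/3972765 = 0.01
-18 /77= -0.23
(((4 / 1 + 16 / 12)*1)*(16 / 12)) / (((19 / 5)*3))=320/513 = 0.62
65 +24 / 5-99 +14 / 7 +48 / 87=-3864/145 = -26.65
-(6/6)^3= -1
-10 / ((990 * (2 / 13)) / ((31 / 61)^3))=-387283/44942238 = -0.01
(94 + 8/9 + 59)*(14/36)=9695/162 = 59.85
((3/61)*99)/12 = 99/244 = 0.41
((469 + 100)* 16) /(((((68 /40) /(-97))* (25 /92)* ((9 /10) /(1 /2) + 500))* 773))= -162488192/32970769 = -4.93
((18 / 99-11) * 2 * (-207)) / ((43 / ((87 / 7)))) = 612306/473 = 1294.52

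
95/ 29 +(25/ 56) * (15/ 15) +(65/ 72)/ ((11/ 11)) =8450/1827 = 4.63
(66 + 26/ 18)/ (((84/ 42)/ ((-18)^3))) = -196668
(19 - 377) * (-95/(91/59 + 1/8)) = 16052720/787 = 20397.36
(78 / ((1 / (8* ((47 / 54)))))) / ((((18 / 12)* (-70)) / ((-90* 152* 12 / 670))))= 1267.34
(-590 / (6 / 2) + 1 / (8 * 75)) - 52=-49733/200 = -248.66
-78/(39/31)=-62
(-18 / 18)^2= 1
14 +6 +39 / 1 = 59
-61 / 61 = -1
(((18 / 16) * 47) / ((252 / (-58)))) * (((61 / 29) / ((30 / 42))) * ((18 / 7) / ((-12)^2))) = -2867/4480 = -0.64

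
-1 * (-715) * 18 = 12870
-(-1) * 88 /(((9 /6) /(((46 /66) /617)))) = 0.07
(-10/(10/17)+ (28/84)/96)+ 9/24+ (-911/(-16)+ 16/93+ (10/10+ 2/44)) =4078919/98208 = 41.53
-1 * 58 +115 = 57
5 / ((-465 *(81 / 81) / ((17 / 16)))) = -17/1488 = -0.01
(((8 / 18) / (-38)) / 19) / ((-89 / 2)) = 4/289161 = 0.00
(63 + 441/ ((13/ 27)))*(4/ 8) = 6363/13 = 489.46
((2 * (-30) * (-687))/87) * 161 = 2212140/29 = 76280.69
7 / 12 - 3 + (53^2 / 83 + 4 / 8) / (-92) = -127825/45816 = -2.79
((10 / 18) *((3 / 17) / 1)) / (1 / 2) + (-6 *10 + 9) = -2591/51 = -50.80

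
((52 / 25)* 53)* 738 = 2033928/25 = 81357.12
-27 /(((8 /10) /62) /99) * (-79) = 32730885/2 = 16365442.50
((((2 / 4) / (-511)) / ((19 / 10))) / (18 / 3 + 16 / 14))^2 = 1/192376900 = 0.00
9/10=0.90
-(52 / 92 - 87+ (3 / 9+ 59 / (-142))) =847693/9798 = 86.52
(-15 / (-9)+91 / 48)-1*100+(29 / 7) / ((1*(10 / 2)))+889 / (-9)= -194.39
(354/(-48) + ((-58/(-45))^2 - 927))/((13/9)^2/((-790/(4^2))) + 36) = -108517007/4183520 = -25.94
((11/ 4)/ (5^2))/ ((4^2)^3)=11/409600 = 0.00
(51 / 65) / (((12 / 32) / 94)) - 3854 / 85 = 167226/1105 = 151.34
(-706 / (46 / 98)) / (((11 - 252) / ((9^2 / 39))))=934038/72059 = 12.96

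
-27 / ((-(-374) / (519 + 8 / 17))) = -238437/6358 = -37.50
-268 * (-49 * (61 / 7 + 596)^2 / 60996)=23539713/299 = 78728.14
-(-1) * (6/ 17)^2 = 36/289 = 0.12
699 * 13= 9087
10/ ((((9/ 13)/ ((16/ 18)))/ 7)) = 7280/81 = 89.88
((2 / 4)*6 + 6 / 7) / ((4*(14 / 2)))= 27/196 = 0.14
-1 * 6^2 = -36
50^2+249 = 2749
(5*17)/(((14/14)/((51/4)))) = 4335/4 = 1083.75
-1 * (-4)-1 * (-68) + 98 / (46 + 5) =3770/51 = 73.92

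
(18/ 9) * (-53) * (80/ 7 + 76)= -64872/7 = -9267.43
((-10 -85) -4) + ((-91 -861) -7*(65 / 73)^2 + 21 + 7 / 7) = -5513116/5329 = -1034.55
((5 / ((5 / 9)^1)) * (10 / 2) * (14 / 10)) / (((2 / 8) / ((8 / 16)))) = 126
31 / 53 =0.58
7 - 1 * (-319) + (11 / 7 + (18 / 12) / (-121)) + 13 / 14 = 39747/121 = 328.49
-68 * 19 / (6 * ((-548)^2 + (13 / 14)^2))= -126616/176579259 = 0.00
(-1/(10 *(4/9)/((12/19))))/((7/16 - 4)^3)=2048/651605 = 0.00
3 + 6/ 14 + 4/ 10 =134/35 = 3.83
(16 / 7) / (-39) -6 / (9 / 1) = -66/91 = -0.73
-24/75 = -8/25 = -0.32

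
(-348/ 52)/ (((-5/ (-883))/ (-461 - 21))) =37027722/65 = 569657.26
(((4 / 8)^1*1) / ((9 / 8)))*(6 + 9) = 20/3 = 6.67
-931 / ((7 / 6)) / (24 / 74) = -4921/2 = -2460.50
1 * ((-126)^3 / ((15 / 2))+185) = -266531.80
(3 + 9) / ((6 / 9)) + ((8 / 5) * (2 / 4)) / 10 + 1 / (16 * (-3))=21671/1200 = 18.06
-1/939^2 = -1/881721 = 0.00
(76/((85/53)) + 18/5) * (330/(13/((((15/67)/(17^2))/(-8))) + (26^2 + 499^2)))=4290660/29433851 = 0.15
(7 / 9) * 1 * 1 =7/9 = 0.78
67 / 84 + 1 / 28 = 5/6 = 0.83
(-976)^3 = -929714176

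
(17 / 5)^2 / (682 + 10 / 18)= 2601/153575 = 0.02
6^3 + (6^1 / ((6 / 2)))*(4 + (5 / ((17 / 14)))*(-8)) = 2688/17 = 158.12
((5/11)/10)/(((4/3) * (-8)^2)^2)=9/1441792 = 0.00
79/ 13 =6.08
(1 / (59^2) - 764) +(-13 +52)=-2523724/3481 = -725.00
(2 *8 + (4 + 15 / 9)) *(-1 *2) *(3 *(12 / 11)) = -1560/11 = -141.82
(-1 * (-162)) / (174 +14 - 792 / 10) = 405/272 = 1.49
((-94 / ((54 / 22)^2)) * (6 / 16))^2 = 32341969/944784 = 34.23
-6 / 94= -3/47 = -0.06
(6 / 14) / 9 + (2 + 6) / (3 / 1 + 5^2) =1/3 = 0.33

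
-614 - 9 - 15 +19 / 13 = -8275/13 = -636.54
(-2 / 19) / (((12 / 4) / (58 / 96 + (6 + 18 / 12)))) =-389/1368 = -0.28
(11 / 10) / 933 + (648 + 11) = 6148481/9330 = 659.00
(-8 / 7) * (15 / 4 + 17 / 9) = -58/9 = -6.44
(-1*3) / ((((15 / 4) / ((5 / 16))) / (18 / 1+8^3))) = -265/2 = -132.50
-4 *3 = -12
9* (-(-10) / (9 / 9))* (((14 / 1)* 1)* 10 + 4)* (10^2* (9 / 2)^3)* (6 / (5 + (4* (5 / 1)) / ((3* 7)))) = 119042784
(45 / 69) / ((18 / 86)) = 215/69 = 3.12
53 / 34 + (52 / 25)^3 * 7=34292829/531250 = 64.55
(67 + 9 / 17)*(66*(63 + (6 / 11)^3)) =579067272/2057 = 281510.58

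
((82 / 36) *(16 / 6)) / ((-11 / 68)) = -11152/297 = -37.55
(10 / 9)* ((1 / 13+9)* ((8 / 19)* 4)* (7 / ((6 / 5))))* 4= 2643200/6669 = 396.34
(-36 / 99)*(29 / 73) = -116/803 = -0.14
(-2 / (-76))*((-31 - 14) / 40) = -9/304 = -0.03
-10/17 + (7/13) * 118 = 13912/221 = 62.95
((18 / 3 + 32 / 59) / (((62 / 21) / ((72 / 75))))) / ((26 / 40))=389088/118885 = 3.27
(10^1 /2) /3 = 5/3 = 1.67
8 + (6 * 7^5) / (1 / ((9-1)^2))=6453896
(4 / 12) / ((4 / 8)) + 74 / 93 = 136/93 = 1.46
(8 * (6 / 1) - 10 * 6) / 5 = -12/5 = -2.40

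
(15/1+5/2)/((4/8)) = 35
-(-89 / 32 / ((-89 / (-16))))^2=-1/4 = -0.25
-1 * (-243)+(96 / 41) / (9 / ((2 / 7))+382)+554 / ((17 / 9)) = 309133383/576419 = 536.30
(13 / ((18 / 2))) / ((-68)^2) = 13/41616 = 0.00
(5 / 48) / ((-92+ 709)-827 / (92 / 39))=115/294132 = 0.00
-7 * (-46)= 322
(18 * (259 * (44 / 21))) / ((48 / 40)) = 8140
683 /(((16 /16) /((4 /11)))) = 2732/11 = 248.36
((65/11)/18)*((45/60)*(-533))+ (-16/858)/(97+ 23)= -6755783/51480 = -131.23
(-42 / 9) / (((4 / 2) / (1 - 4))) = 7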